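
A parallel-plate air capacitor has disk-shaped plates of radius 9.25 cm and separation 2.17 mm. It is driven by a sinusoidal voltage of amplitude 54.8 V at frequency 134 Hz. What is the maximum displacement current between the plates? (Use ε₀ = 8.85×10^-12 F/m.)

(dE/dt)_max = V₀ω/d = 2.126×10^7 V/(m·s); ω = 2πf = 841.9 rad/s.
I_d,max = ε₀ A (dE/dt)_max = (8.85×10^-12)(0.02688)(2.126×10^7) = 5.06×10^-6 A.

5.06×10^-6 A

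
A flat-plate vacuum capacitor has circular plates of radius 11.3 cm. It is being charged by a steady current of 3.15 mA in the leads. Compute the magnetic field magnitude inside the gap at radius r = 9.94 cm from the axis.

By continuity the displacement current in the gap matches the conduction current: I_d = 3.15×10^-3 A.
∮B·dl = μ₀ I_d,enc with I_d,enc = I_d r²/R² = 2.437×10^-3 A; so B = μ₀ I_d,enc/(2πr) = 4.90×10^-9 T.

4.90×10^-9 T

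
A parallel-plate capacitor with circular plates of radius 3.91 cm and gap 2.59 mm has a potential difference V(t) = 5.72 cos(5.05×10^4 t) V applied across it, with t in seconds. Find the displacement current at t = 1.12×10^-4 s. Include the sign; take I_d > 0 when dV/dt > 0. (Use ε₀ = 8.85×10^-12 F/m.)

2.78×10^-6 A

C = ε₀A/d = (8.85×10^-12)(4.803×10^-3)/(2.59×10^-3) = 1.641×10^-11 F. dV/dt = V₀ω·−sin(ωt); at ωt = 5.656 rad this factor is 0.5869.
I_d = C dV/dt = (1.641×10^-11)(5.72)(5.05×10^4)(0.5869) = 2.78×10^-6 A.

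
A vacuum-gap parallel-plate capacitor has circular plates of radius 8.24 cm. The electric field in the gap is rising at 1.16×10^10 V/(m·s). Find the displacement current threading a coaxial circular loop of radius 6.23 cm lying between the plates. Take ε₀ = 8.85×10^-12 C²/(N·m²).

1.25×10^-3 A

Total displacement current: I_d = ε₀(πR²)(dE/dt) = (8.85×10^-12)(0.02133)(1.16×10^10) = 2.190×10^-3 A.
The field is uniform, so I_d,enc = I_d (r/R)² = (2.190×10^-3)(6.23/8.24)² = 1.25×10^-3 A.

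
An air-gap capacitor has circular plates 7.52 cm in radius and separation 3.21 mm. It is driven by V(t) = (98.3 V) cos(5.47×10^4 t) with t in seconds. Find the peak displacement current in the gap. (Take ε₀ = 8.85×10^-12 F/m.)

C = ε₀A/d = (8.85×10^-12)(0.01777)/(3.21×10^-3) = 4.899×10^-11 F; ω = 5.47×10^4 rad/s.
I_d = C dV/dt, so |I_d|_max = C V₀ ω = (4.899×10^-11)(98.3)(5.47×10^4) = 2.63×10^-4 A.

2.63×10^-4 A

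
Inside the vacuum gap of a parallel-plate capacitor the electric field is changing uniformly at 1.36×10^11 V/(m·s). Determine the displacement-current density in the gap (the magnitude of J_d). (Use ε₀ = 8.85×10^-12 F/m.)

J_d = ε₀ dE/dt = (8.85×10^-12)(1.36×10^11) = 1.20 A/m².

1.20 A/m²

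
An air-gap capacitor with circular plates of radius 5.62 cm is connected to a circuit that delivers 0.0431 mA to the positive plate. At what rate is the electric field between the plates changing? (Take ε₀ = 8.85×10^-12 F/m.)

The displacement current between the plates equals the conduction current, I_d = 0.0431 mA.
Inverting I_d = ε₀ A dE/dt gives dE/dt = 4.31×10^-5 / (8.85×10^-12 · 9.923×10^-3) = 4.91×10^8 V/(m·s).

4.91×10^8 V/(m·s)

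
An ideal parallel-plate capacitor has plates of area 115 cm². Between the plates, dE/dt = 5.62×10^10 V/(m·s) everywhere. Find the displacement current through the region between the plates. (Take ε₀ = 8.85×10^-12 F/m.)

5.72×10^-3 A

I_d = ε₀ A (dE/dt) = (8.85×10^-12)(0.0115 m²)(5.62×10^10) = 5.72×10^-3 A.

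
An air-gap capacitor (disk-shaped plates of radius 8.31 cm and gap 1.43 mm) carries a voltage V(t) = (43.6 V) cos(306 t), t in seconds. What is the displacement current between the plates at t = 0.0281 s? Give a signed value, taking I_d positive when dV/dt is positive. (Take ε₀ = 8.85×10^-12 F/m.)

-1.32×10^-6 A

dV/dt = (43.6)(306)·−sin(8.5986) = -9811 V/s.
I_d = C dV/dt with C = ε₀A/d = (8.85×10^-12)(0.02169)/(1.43×10^-3) = 1.342×10^-10 F, so I_d = (1.342×10^-10)(-9811) = -1.32×10^-6 A.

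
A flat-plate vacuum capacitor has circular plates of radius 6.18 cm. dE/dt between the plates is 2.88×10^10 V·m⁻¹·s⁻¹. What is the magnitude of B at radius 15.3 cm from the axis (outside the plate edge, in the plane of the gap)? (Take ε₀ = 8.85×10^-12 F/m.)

4.00×10^-9 T

Through the whole plate area (πR² = 0.01200 m²), I_d = ε₀ πR² dE/dt = 3.059×10^-3 A.
For r ≥ R the full I_d is enclosed: B = μ₀ I_d/(2πr) = (4π×10^-7)(3.059×10^-3)/(2π·0.153) = 4.00×10^-9 T.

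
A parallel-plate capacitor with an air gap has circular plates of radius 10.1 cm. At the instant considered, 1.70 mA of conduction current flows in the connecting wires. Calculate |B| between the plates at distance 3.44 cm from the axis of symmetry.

1.15×10^-9 T

By continuity the displacement current in the gap matches the conduction current: I_d = 1.70×10^-3 A.
∮B·dl = μ₀ I_d,enc with I_d,enc = I_d r²/R² = 1.972×10^-4 A; so B = μ₀ I_d,enc/(2πr) = 1.15×10^-9 T.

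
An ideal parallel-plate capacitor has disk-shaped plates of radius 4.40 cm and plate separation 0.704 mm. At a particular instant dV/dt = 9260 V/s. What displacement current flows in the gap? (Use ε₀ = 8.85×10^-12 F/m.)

The displacement current equals the charging current C dV/dt. With C = ε₀A/d = (8.85×10^-12)(6.082×10^-3)/(7.04×10^-4) = 7.646×10^-11 F, I_d = (7.646×10^-11)(9260) = 7.08×10^-7 A.

7.08×10^-7 A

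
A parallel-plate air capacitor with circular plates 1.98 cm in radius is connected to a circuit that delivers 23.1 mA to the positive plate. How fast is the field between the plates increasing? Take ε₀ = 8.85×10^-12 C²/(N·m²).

The displacement current between the plates equals the conduction current, I_d = 23.1 mA.
Then dE/dt = I_d/(ε₀A) = 2.12×10^12 V/(m·s).

2.12×10^12 V/(m·s)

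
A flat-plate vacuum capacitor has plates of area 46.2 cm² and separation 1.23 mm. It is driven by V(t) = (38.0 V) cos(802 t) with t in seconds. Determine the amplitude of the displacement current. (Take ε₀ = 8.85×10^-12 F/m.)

The displacement current equals the conduction current C dV/dt, which peaks at C V₀ ω.
With C = ε₀A/d = (8.85×10^-12)(4.62×10^-3)/(1.23×10^-3) = 3.324×10^-11 F and ω = 802 rad/s, I_d,max = (3.324×10^-11)(38.0)(802) = 1.01×10^-6 A.

1.01×10^-6 A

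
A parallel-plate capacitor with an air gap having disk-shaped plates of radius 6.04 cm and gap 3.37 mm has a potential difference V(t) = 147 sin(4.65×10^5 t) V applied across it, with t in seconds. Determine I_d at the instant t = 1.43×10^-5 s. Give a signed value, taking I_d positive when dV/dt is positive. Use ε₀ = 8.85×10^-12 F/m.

1.92×10^-3 A

dE/dt = (V₀ω/d)·cos(ωt) with ωt = 6.6495 rad: (147)(4.65×10^5)(0.9337)/(3.37×10^-3) = 1.894×10^10 V/(m·s).
I_d = ε₀ A dE/dt = (8.85×10^-12)(0.01146)(1.894×10^10) = 1.92×10^-3 A.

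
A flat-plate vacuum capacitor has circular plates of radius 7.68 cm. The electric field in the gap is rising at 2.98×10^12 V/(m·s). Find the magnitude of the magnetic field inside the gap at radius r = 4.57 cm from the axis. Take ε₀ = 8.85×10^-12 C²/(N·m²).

I_d = ε₀ dΦ_E/dt = ε₀ πR² (dE/dt) = (8.85×10^-12)(0.01853)(2.98×10^12) = 0.4887 A through the full plate area.
An Ampèrian loop of radius r encloses a fraction (r/R)² of I_d. Then B·2πr = μ₀ I_d (r/R)², giving B = μ₀ I_d r/(2πR²) = 7.57×10^-7 T.

7.57×10^-7 T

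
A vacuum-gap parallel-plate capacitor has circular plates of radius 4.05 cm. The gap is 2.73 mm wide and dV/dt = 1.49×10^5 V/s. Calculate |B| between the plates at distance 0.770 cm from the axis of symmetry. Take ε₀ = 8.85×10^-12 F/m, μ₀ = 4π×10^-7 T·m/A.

2.34×10^-12 T

dE/dt = (dV/dt)/d = 5.458×10^7 V/(m·s); I_d = ε₀(πR²)(dE/dt) = (8.85×10^-12)(5.153×10^-3)(5.458×10^7) = 2.489×10^-6 A.
For r < R the Ampère–Maxwell law gives B(2πr) = μ₀ I_d (r²/R²), so B = μ₀ I_d r/(2πR²) = (4π×10^-7)(2.489×10^-6)(7.70×10^-3)/(2π·0.0405²) = 2.34×10^-12 T.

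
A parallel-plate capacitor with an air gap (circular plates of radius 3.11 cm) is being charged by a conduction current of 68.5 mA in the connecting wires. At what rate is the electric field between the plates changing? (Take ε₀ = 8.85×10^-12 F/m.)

By continuity, I_d in the gap equals the 68.5 mA flowing in the wire.
Inverting I_d = ε₀ A dE/dt gives dE/dt = 0.0685 / (8.85×10^-12 · 3.039×10^-3) = 2.55×10^12 V/(m·s).

2.55×10^12 V/(m·s)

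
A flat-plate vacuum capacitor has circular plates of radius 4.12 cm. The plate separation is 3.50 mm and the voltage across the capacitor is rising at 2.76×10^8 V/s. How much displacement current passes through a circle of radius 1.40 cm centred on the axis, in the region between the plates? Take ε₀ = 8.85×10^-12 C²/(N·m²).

4.30×10^-4 A

With E = V/d, dE/dt = 7.886×10^10 V/(m·s) and πR² = 5.333×10^-3 m², giving I_d = ε₀ πR² dE/dt = 3.722×10^-3 A.
Since J_d is uniform, the enclosed fraction is (r/R)² = 0.1155, giving I_d,enc = 4.30×10^-4 A.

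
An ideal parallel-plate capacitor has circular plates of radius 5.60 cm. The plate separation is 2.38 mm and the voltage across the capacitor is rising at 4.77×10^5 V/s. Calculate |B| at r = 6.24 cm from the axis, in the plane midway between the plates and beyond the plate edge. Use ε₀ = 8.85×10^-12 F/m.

With E = V/d, dE/dt = 2.004×10^8 V/(m·s) and πR² = 9.852×10^-3 m², giving I_d = ε₀ πR² dE/dt = 1.747×10^-5 A.
For r ≥ R the full I_d is enclosed: B = μ₀ I_d/(2πr) = (4π×10^-7)(1.747×10^-5)/(2π·0.0624) = 5.60×10^-11 T.

5.60×10^-11 T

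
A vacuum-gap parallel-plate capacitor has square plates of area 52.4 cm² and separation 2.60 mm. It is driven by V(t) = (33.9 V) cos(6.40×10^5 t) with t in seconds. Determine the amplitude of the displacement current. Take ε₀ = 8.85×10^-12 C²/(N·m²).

C = ε₀A/d = (8.85×10^-12)(5.24×10^-3)/(2.60×10^-3) = 1.784×10^-11 F; ω = 6.40×10^5 rad/s.
I_d = C dV/dt, so |I_d|_max = C V₀ ω = (1.784×10^-11)(33.9)(6.40×10^5) = 3.87×10^-4 A.

3.87×10^-4 A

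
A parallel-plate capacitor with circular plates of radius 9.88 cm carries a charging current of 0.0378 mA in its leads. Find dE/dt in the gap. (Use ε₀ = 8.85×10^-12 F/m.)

1.39×10^8 V/(m·s)

The displacement current between the plates equals the conduction current, I_d = 0.0378 mA.
Since I_d = ε₀ A dE/dt, dE/dt = I_d/(ε₀A) = (3.78×10^-5)/((8.85×10^-12)(0.03067)) = 1.39×10^8 V/(m·s).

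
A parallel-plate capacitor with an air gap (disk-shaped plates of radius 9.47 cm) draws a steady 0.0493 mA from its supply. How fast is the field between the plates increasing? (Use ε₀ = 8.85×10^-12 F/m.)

Charge continuity gives I_d = I = 4.93×10^-5 A between the plates.
Then dE/dt = I_d/(ε₀A) = 1.98×10^8 V/(m·s).

1.98×10^8 V/(m·s)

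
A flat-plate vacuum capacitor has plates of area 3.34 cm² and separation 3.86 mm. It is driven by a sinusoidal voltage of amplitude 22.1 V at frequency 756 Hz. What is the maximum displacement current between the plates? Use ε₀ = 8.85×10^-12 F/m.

8.04×10^-8 A

The displacement current equals the conduction current C dV/dt, which peaks at C V₀ ω.
With C = ε₀A/d = (8.85×10^-12)(3.34×10^-4)/(3.86×10^-3) = 7.658×10^-13 F and ω = 2πf = 4750 rad/s, I_d,max = (7.658×10^-13)(22.1)(4750) = 8.04×10^-8 A.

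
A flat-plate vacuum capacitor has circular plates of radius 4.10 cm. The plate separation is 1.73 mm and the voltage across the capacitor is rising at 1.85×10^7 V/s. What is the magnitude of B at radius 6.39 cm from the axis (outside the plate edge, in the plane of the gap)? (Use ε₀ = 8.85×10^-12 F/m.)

With E = V/d, dE/dt = 1.069×10^10 V/(m·s) and πR² = 5.281×10^-3 m², giving I_d = ε₀ πR² dE/dt = 4.996×10^-4 A.
With r > R the enclosed displacement current is the full I_d; B = μ₀ I_d / (2πr) = 1.56×10^-9 T.

1.56×10^-9 T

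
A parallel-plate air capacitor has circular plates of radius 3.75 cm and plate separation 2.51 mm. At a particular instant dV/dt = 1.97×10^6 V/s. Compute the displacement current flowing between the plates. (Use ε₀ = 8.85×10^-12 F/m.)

3.07×10^-5 A

C = ε₀A/d = (8.85×10^-12)(4.418×10^-3)/(2.51×10^-3) = 1.558×10^-11 F.
I_d = C dV/dt = (1.558×10^-11)(1.97×10^6) = 3.07×10^-5 A.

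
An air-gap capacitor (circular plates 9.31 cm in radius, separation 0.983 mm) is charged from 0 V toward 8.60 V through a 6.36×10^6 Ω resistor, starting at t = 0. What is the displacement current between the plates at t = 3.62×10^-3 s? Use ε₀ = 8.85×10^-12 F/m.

1.33×10^-7 A

C = ε₀A/d = (8.85×10^-12)(0.02723)/(9.83×10^-4) = 2.452×10^-10 F, so τ = RC = 1.559×10^-3 s.
The conduction current is I(t) = (V₀/R) e^(−t/τ), and the displacement current between the plates equals it.
t/τ = 2.322; I_d = (8.60/6.36×10^6) · e^(−2.322) = (1.352×10^-6)(0.09808) = 1.33×10^-7 A.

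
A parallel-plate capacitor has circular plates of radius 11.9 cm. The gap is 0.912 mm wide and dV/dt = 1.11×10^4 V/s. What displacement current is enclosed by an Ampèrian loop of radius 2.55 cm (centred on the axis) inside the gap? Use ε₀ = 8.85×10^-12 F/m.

2.20×10^-7 A

With E = V/d, dE/dt = 1.217×10^7 V/(m·s) and πR² = 0.04449 m², giving I_d = ε₀ πR² dE/dt = 4.792×10^-6 A.
The field is uniform, so I_d,enc = I_d (r/R)² = (4.792×10^-6)(2.55/11.9)² = 2.20×10^-7 A.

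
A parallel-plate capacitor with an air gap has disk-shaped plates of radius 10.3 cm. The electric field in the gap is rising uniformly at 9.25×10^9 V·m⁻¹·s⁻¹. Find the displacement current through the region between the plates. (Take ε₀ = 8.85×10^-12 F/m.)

I_d = ε₀ A (dE/dt) = (8.85×10^-12)(0.03333 m²)(9.25×10^9) = 2.73×10^-3 A.

2.73×10^-3 A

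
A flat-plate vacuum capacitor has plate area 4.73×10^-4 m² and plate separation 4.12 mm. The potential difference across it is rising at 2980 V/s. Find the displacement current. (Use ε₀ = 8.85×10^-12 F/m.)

3.03×10^-9 A

C = ε₀A/d = (8.85×10^-12)(4.73×10^-4)/(4.12×10^-3) = 1.016×10^-12 F.
I_d = C dV/dt = (1.016×10^-12)(2980) = 3.03×10^-9 A.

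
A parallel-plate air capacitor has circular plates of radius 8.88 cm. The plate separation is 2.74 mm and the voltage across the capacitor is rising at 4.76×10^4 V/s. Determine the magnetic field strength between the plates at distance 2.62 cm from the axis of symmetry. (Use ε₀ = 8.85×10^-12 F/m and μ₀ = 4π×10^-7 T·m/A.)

With E = V/d, dE/dt = 1.737×10^7 V/(m·s) and πR² = 0.02477 m², giving I_d = ε₀ πR² dE/dt = 3.808×10^-6 A.
∮B·dl = μ₀ I_d,enc with I_d,enc = I_d r²/R² = 3.315×10^-7 A; so B = μ₀ I_d,enc/(2πr) = 2.53×10^-12 T.

2.53×10^-12 T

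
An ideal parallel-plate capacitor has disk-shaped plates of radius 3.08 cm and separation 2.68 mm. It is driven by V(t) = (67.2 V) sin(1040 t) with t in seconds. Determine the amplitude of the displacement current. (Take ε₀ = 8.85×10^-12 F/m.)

6.88×10^-7 A

(dE/dt)_max = V₀ω/d = 2.608×10^7 V/(m·s); ω = 1040 rad/s.
I_d,max = ε₀ A (dE/dt)_max = (8.85×10^-12)(2.980×10^-3)(2.608×10^7) = 6.88×10^-7 A.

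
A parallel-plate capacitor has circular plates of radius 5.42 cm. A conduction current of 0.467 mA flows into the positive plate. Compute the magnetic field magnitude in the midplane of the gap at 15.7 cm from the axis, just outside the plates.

Between the plates the displacement current equals the wire current: I_d = 0.467 mA = 4.67×10^-4 A.
Outside the plates the loop encloses all of I_d, so B·2πr = μ₀ I_d and B = 5.95×10^-10 T.

5.95×10^-10 T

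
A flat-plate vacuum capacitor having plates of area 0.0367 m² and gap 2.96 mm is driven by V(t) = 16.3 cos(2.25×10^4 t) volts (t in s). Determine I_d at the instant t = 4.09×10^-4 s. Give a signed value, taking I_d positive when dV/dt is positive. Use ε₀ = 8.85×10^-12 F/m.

-8.87×10^-6 A

dE/dt = (V₀ω/d)·−sin(ωt) with ωt = 9.2025 rad: (16.3)(2.25×10^4)(-0.2205)/(2.96×10^-3) = -2.732×10^7 V/(m·s).
I_d = ε₀ A dE/dt = (8.85×10^-12)(0.0367)(-2.732×10^7) = -8.87×10^-6 A.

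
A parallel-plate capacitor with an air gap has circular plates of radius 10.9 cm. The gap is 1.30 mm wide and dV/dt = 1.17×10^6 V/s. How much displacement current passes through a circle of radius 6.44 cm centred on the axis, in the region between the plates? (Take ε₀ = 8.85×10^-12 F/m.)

1.04×10^-4 A

I_d = C dV/dt with C = ε₀πR²/d = 2.541×10^-10 F, so I_d = (2.541×10^-10)(1.17×10^6) = 2.973×10^-4 A.
Since J_d is uniform, the enclosed fraction is (r/R)² = 0.3491, giving I_d,enc = 1.04×10^-4 A.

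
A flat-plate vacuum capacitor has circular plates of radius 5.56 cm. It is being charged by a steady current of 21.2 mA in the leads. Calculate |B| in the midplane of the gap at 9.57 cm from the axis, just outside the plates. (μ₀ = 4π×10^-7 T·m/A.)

4.43×10^-8 T

No conduction current crosses the gap, so I_d there equals the 0.0212 A in the leads.
Outside the plates the loop encloses all of I_d, so B·2πr = μ₀ I_d and B = 4.43×10^-8 T.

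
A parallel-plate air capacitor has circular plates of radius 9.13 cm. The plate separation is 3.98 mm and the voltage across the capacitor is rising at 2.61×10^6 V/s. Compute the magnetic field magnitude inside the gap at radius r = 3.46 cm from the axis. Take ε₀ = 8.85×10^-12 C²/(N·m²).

1.26×10^-10 T

With E = V/d, dE/dt = 6.558×10^8 V/(m·s) and πR² = 0.02619 m², giving I_d = ε₀ πR² dE/dt = 1.520×10^-4 A.
For r < R the Ampère–Maxwell law gives B(2πr) = μ₀ I_d (r²/R²), so B = μ₀ I_d r/(2πR²) = (4π×10^-7)(1.520×10^-4)(0.0346)/(2π·0.0913²) = 1.26×10^-10 T.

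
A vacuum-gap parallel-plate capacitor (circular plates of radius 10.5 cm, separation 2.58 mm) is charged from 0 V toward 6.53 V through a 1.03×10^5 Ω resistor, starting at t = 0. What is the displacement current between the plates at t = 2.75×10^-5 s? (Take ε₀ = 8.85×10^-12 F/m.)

C = ε₀A/d = (8.85×10^-12)(0.03464)/(2.58×10^-3) = 1.188×10^-10 F, so τ = RC = 1.224×10^-5 s.
The conduction current is I(t) = (V₀/R) e^(−t/τ), and the displacement current between the plates equals it.
t/τ = 2.247; I_d = (6.53/1.03×10^5) · e^(−2.247) = (6.340×10^-5)(0.1057) = 6.70×10^-6 A.

6.70×10^-6 A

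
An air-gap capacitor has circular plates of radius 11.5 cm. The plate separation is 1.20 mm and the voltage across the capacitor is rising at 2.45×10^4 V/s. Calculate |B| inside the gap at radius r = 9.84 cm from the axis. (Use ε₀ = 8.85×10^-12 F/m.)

1.12×10^-11 T

With E = V/d, dE/dt = 2.042×10^7 V/(m·s) and πR² = 0.04155 m², giving I_d = ε₀ πR² dE/dt = 7.509×10^-6 A.
For r < R the Ampère–Maxwell law gives B(2πr) = μ₀ I_d (r²/R²), so B = μ₀ I_d r/(2πR²) = (4π×10^-7)(7.509×10^-6)(0.0984)/(2π·0.115²) = 1.12×10^-11 T.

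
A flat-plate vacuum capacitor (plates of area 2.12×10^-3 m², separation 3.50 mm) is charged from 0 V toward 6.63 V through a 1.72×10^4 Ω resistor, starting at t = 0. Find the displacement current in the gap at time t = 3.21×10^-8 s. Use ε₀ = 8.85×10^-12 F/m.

2.72×10^-4 A

With C = ε₀A/d = (8.85×10^-12)(2.12×10^-3)/(3.50×10^-3) = 5.361×10^-12 F, the time constant is τ = RC = 9.221×10^-8 s, so t/τ = 0.3481 and e^(−t/τ) = 0.7060.
I_d = I_cond = (V₀/R) e^(−t/τ) = (3.855×10^-4)(0.7060) = 2.72×10^-4 A.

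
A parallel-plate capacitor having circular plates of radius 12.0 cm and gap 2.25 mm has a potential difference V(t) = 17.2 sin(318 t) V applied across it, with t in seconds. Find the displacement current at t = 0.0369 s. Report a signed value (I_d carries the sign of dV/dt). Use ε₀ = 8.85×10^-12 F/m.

6.55×10^-7 A

dV/dt = (17.2)(318)·cos(11.7342) = 3683 V/s.
I_d = C dV/dt with C = ε₀A/d = (8.85×10^-12)(0.04524)/(2.25×10^-3) = 1.779×10^-10 F, so I_d = (1.779×10^-10)(3683) = 6.55×10^-7 A.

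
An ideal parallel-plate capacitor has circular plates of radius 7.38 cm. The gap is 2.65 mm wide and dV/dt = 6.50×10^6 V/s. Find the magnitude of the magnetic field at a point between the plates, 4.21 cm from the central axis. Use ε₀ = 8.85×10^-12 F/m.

I_d = C dV/dt with C = ε₀πR²/d = 5.714×10^-11 F, so I_d = (5.714×10^-11)(6.50×10^6) = 3.714×10^-4 A.
An Ampèrian loop of radius r encloses a fraction (r/R)² of I_d. Then B·2πr = μ₀ I_d (r/R)², giving B = μ₀ I_d r/(2πR²) = 5.74×10^-10 T.

5.74×10^-10 T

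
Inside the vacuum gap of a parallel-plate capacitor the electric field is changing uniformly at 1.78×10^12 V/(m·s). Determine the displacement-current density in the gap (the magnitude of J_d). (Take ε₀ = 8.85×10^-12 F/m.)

15.8 A/m²

J_d = ε₀ dE/dt = (8.85×10^-12)(1.78×10^12) = 15.8 A/m².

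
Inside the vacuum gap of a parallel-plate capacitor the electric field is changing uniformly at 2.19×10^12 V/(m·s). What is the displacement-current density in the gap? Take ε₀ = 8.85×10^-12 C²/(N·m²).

The displacement-current density is ε₀ ∂E/∂t = (8.85×10^-12)(2.19×10^12) = 19.4 A/m².

19.4 A/m²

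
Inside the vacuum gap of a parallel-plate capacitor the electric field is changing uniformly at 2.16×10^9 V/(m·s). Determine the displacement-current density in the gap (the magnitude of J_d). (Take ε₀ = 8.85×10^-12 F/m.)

J_d = ε₀ ∂E/∂t, so J_d = 0.0191 A/m².

0.0191 A/m²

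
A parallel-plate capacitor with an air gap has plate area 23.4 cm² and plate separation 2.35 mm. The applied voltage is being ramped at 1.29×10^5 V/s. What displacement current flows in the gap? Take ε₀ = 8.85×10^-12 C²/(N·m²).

The field between the plates is E = V/d, so dE/dt = (1.29×10^5)/(2.35×10^-3 m) = 5.489×10^7 V/(m·s).
I_d = ε₀ A (dE/dt) = (8.85×10^-12)(2.34×10^-3)(5.489×10^7) = 1.14×10^-6 A.

1.14×10^-6 A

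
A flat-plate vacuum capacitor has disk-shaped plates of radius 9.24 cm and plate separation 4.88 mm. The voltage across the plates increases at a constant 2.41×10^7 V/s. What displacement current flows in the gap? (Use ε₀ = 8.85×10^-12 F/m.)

C = ε₀A/d = (8.85×10^-12)(0.02682)/(4.88×10^-3) = 4.864×10^-11 F.
I_d = C dV/dt = (4.864×10^-11)(2.41×10^7) = 1.17×10^-3 A.

1.17×10^-3 A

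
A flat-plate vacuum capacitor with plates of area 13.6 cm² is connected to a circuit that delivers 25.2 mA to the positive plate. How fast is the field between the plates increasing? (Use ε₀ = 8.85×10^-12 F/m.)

The displacement current between the plates equals the conduction current, I_d = 25.2 mA.
Then dE/dt = I_d/(ε₀A) = 2.09×10^12 V/(m·s).

2.09×10^12 V/(m·s)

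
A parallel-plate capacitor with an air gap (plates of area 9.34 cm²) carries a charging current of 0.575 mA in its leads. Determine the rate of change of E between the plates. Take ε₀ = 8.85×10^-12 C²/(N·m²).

6.96×10^10 V/(m·s)

Charge continuity gives I_d = I = 5.75×10^-4 A between the plates.
Inverting I_d = ε₀ A dE/dt gives dE/dt = 5.75×10^-4 / (8.85×10^-12 · 9.34×10^-4) = 6.96×10^10 V/(m·s).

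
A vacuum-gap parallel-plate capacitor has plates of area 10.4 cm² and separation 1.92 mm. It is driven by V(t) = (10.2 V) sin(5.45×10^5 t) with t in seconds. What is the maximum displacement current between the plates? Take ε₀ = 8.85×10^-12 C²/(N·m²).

2.66×10^-5 A

The displacement current equals the conduction current C dV/dt, which peaks at C V₀ ω.
With C = ε₀A/d = (8.85×10^-12)(1.04×10^-3)/(1.92×10^-3) = 4.794×10^-12 F and ω = 5.45×10^5 rad/s, I_d,max = (4.794×10^-12)(10.2)(5.45×10^5) = 2.66×10^-5 A.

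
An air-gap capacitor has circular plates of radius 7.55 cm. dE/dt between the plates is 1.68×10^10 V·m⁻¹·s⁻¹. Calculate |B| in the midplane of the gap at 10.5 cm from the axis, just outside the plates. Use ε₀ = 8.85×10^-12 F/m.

Through the whole plate area (πR² = 0.01791 m²), I_d = ε₀ πR² dE/dt = 2.663×10^-3 A.
For r ≥ R the full I_d is enclosed: B = μ₀ I_d/(2πr) = (4π×10^-7)(2.663×10^-3)/(2π·0.105) = 5.07×10^-9 T.

5.07×10^-9 T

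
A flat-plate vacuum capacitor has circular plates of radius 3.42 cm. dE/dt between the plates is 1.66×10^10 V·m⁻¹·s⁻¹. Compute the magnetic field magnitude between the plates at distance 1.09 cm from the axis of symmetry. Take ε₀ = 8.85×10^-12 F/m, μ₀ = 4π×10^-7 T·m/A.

1.01×10^-9 T

Through the whole plate area (πR² = 3.675×10^-3 m²), I_d = ε₀ πR² dE/dt = 5.399×10^-4 A.
An Ampèrian loop of radius r encloses a fraction (r/R)² of I_d. Then B·2πr = μ₀ I_d (r/R)², giving B = μ₀ I_d r/(2πR²) = 1.01×10^-9 T.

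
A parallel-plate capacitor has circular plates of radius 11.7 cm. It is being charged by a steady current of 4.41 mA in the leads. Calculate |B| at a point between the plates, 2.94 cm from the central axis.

1.89×10^-9 T

No conduction current crosses the gap, so I_d there equals the 4.41×10^-3 A in the leads.
An Ampèrian loop of radius r encloses a fraction (r/R)² of I_d. Then B·2πr = μ₀ I_d (r/R)², giving B = μ₀ I_d r/(2πR²) = 1.89×10^-9 T.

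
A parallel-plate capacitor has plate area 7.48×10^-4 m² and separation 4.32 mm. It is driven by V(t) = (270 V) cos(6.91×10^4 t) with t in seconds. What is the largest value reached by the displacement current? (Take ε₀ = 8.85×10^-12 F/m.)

2.86×10^-5 A

(dE/dt)_max = V₀ω/d = 4.319×10^9 V/(m·s); ω = 6.91×10^4 rad/s.
I_d,max = ε₀ A (dE/dt)_max = (8.85×10^-12)(7.48×10^-4)(4.319×10^9) = 2.86×10^-5 A.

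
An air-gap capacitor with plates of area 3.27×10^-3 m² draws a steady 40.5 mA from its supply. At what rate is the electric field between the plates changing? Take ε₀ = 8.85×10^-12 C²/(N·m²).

1.40×10^12 V/(m·s)

By continuity, I_d in the gap equals the 40.5 mA flowing in the wire.
Then dE/dt = I_d/(ε₀A) = 1.40×10^12 V/(m·s).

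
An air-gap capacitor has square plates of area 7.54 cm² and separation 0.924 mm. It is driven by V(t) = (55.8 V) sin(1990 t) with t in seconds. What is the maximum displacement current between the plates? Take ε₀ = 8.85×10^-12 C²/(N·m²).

8.02×10^-7 A

(dE/dt)_max = V₀ω/d = 1.202×10^8 V/(m·s); ω = 1990 rad/s.
I_d,max = ε₀ A (dE/dt)_max = (8.85×10^-12)(7.54×10^-4)(1.202×10^8) = 8.02×10^-7 A.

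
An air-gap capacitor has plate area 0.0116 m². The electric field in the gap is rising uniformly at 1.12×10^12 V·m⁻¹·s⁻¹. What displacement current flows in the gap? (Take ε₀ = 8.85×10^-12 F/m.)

0.115 A

With a uniform field, Φ_E = EA, so I_d = ε₀ A dE/dt = 0.115 A.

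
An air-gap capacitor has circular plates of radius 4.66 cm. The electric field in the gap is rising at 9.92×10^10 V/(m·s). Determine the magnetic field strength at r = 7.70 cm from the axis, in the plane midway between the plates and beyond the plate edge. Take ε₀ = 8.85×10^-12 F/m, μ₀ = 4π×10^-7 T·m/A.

I_d = ε₀ dΦ_E/dt = ε₀ πR² (dE/dt) = (8.85×10^-12)(6.822×10^-3)(9.92×10^10) = 5.989×10^-3 A through the full plate area.
For r ≥ R the full I_d is enclosed: B = μ₀ I_d/(2πr) = (4π×10^-7)(5.989×10^-3)/(2π·0.0770) = 1.56×10^-8 T.

1.56×10^-8 T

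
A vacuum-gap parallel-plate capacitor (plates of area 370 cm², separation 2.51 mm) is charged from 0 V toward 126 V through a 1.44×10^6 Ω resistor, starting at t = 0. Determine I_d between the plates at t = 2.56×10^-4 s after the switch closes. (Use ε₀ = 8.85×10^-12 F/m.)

2.24×10^-5 A

C = ε₀A/d = (8.85×10^-12)(0.0370)/(2.51×10^-3) = 1.305×10^-10 F, so τ = RC = 1.879×10^-4 s.
The conduction current is I(t) = (V₀/R) e^(−t/τ), and the displacement current between the plates equals it.
t/τ = 1.362; I_d = (126/1.44×10^6) · e^(−1.362) = (8.750×10^-5)(0.2561) = 2.24×10^-5 A.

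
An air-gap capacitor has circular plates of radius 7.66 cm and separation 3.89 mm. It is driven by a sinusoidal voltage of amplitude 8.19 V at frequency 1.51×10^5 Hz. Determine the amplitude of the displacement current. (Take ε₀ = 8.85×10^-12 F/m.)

(dE/dt)_max = V₀ω/d = 1.998×10^9 V/(m·s); ω = 2πf = 9.488×10^5 rad/s.
I_d,max = ε₀ A (dE/dt)_max = (8.85×10^-12)(0.01843)(1.998×10^9) = 3.26×10^-4 A.

3.26×10^-4 A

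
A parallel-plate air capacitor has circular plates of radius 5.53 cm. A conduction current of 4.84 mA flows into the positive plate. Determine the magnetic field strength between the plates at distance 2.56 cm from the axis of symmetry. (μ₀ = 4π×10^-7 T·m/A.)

8.10×10^-9 T

By continuity the displacement current in the gap matches the conduction current: I_d = 4.84×10^-3 A.
An Ampèrian loop of radius r encloses a fraction (r/R)² of I_d. Then B·2πr = μ₀ I_d (r/R)², giving B = μ₀ I_d r/(2πR²) = 8.10×10^-9 T.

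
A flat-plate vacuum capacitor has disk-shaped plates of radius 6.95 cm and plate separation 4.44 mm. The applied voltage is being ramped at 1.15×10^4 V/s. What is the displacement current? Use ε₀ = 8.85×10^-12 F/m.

E = V/d so dE/dt = (dV/dt)/d = 2.590×10^6 V/(m·s), and I_d = ε₀ A dE/dt = (8.85×10^-12)(0.01517)(2.590×10^6) = 3.48×10^-7 A.

3.48×10^-7 A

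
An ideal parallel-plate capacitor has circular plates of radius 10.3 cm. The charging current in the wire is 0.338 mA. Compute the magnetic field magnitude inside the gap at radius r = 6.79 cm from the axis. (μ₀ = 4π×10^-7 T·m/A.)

4.33×10^-10 T

No conduction current crosses the gap, so I_d there equals the 3.38×10^-4 A in the leads.
∮B·dl = μ₀ I_d,enc with I_d,enc = I_d r²/R² = 1.469×10^-4 A; so B = μ₀ I_d,enc/(2πr) = 4.33×10^-10 T.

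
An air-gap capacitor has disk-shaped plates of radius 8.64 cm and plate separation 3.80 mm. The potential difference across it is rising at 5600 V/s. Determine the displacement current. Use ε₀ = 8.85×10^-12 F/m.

E = V/d so dE/dt = (dV/dt)/d = 1.474×10^6 V/(m·s), and I_d = ε₀ A dE/dt = (8.85×10^-12)(0.02345)(1.474×10^6) = 3.06×10^-7 A.

3.06×10^-7 A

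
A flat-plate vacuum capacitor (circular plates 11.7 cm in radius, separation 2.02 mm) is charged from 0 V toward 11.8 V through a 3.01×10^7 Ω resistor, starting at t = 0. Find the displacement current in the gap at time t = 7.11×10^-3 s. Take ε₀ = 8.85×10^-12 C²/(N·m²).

C = ε₀A/d = (8.85×10^-12)(0.04301)/(2.02×10^-3) = 1.884×10^-10 F, so τ = RC = 5.671×10^-3 s.
The conduction current is I(t) = (V₀/R) e^(−t/τ), and the displacement current between the plates equals it.
t/τ = 1.254; I_d = (11.8/3.01×10^7) · e^(−1.254) = (3.920×10^-7)(0.2854) = 1.12×10^-7 A.

1.12×10^-7 A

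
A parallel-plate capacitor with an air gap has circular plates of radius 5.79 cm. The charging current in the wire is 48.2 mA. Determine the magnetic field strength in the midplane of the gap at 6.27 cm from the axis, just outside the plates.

No conduction current crosses the gap, so I_d there equals the 0.0482 A in the leads.
For r ≥ R the full I_d is enclosed: B = μ₀ I_d/(2πr) = (4π×10^-7)(0.0482)/(2π·0.0627) = 1.54×10^-7 T.

1.54×10^-7 T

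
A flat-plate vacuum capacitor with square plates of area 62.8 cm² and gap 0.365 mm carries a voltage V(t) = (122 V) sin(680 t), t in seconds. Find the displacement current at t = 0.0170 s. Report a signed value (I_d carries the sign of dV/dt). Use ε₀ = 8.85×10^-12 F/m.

C = ε₀A/d = (8.85×10^-12)(6.28×10^-3)/(3.65×10^-4) = 1.523×10^-10 F. dV/dt = V₀ω·cos(ωt); at ωt = 11.56 rad this factor is 0.5349.
I_d = C dV/dt = (1.523×10^-10)(122)(680)(0.5349) = 6.76×10^-6 A.

6.76×10^-6 A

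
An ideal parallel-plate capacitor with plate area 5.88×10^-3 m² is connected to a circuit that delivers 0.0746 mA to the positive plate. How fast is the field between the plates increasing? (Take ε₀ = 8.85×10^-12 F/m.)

By continuity, I_d in the gap equals the 0.0746 mA flowing in the wire.
Then dE/dt = I_d/(ε₀A) = 1.43×10^9 V/(m·s).

1.43×10^9 V/(m·s)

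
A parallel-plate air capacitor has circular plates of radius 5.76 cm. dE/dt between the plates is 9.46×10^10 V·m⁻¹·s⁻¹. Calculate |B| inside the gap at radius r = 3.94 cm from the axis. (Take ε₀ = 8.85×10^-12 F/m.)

2.07×10^-8 T

Total displacement current: I_d = ε₀(πR²)(dE/dt) = (8.85×10^-12)(0.01042)(9.46×10^10) = 8.724×10^-3 A.
An Ampèrian loop of radius r encloses a fraction (r/R)² of I_d. Then B·2πr = μ₀ I_d (r/R)², giving B = μ₀ I_d r/(2πR²) = 2.07×10^-8 T.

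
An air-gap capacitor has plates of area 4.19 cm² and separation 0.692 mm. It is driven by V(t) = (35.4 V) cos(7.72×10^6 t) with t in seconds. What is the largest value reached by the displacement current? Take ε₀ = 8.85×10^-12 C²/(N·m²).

1.46×10^-3 A

The displacement current equals the conduction current C dV/dt, which peaks at C V₀ ω.
With C = ε₀A/d = (8.85×10^-12)(4.19×10^-4)/(6.92×10^-4) = 5.359×10^-12 F and ω = 7.72×10^6 rad/s, I_d,max = (5.359×10^-12)(35.4)(7.72×10^6) = 1.46×10^-3 A.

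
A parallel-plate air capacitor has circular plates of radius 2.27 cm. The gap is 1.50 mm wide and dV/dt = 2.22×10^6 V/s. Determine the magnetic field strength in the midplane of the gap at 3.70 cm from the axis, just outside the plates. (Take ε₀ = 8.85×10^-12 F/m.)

1.15×10^-10 T

dE/dt = (dV/dt)/d = 1.480×10^9 V/(m·s); I_d = ε₀(πR²)(dE/dt) = (8.85×10^-12)(1.619×10^-3)(1.480×10^9) = 2.121×10^-5 A.
Outside the plates the loop encloses all of I_d, so B·2πr = μ₀ I_d and B = 1.15×10^-10 T.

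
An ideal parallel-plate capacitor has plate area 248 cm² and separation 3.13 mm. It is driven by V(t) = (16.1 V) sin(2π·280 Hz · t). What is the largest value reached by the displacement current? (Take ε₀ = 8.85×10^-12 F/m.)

C = ε₀A/d = (8.85×10^-12)(0.0248)/(3.13×10^-3) = 7.012×10^-11 F; ω = 2πf = 1759 rad/s.
I_d = C dV/dt, so |I_d|_max = C V₀ ω = (7.012×10^-11)(16.1)(1759) = 1.99×10^-6 A.

1.99×10^-6 A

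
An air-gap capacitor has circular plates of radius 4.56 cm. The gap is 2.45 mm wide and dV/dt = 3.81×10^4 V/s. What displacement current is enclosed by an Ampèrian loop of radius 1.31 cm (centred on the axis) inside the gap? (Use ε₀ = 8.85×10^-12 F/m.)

With E = V/d, dE/dt = 1.555×10^7 V/(m·s) and πR² = 6.533×10^-3 m², giving I_d = ε₀ πR² dE/dt = 8.991×10^-7 A.
Since J_d is uniform, the enclosed fraction is (r/R)² = 0.08253, giving I_d,enc = 7.42×10^-8 A.

7.42×10^-8 A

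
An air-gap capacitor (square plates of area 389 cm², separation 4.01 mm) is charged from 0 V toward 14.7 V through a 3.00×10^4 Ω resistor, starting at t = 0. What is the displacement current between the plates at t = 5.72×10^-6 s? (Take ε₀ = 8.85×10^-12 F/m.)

C = ε₀A/d = (8.85×10^-12)(0.0389)/(4.01×10^-3) = 8.585×10^-11 F and τ = RC = 2.576×10^-6 s. I_d in the gap equals the RC charging current.
I_d(t) = (V₀/R) e^(−t/τ) = 4.900×10^-4 · e^(−2.220) = 5.32×10^-5 A.

5.32×10^-5 A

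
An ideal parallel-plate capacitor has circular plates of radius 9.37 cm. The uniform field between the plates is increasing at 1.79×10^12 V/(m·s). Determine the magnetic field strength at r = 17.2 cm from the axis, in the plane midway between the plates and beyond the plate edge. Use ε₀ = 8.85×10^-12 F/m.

5.08×10^-7 T

Total displacement current: I_d = ε₀(πR²)(dE/dt) = (8.85×10^-12)(0.02758)(1.79×10^12) = 0.4369 A.
Outside the plates the loop encloses all of I_d, so B·2πr = μ₀ I_d and B = 5.08×10^-7 T.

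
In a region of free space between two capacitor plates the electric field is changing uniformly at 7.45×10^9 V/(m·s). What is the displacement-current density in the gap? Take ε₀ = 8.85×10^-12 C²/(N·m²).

J_d = ε₀ dE/dt = (8.85×10^-12)(7.45×10^9) = 0.0659 A/m².

0.0659 A/m²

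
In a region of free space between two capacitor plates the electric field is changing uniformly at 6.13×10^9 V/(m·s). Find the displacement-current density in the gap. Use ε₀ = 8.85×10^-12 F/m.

J_d = ε₀ dE/dt = (8.85×10^-12)(6.13×10^9) = 0.0543 A/m².

0.0543 A/m²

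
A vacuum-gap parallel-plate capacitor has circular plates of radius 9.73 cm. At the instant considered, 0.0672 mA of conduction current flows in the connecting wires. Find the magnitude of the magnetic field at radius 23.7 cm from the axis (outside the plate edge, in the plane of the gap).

5.67×10^-11 T

No conduction current crosses the gap, so I_d there equals the 6.72×10^-5 A in the leads.
For r ≥ R the full I_d is enclosed: B = μ₀ I_d/(2πr) = (4π×10^-7)(6.72×10^-5)/(2π·0.237) = 5.67×10^-11 T.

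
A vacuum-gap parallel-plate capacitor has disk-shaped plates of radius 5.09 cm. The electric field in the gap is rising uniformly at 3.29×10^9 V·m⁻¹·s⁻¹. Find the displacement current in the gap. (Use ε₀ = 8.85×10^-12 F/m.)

2.37×10^-4 A

The displacement current is ε₀ times dΦ_E/dt = ε₀ A dE/dt = (8.85×10^-12)(8.139×10^-3)(3.29×10^9) = 2.37×10^-4 A.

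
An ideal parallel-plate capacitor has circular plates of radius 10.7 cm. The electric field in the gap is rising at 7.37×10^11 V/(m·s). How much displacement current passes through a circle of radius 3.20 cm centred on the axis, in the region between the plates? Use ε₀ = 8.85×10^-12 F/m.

0.0210 A

I_d = ε₀ dΦ_E/dt = ε₀ πR² (dE/dt) = (8.85×10^-12)(0.03597)(7.37×10^11) = 0.2346 A through the full plate area.
Through an area πr² the displacement current is I_d·(πr²/πR²) = I_d (r/R)² = 0.0210 A.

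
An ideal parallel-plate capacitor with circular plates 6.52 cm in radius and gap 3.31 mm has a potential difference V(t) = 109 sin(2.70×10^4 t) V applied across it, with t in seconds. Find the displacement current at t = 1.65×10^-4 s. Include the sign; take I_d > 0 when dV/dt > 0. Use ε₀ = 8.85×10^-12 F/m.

-2.68×10^-5 A

C = ε₀A/d = (8.85×10^-12)(0.01336)/(3.31×10^-3) = 3.572×10^-11 F. dV/dt = V₀ω·cos(ωt); at ωt = 4.455 rad this factor is -0.2546.
I_d = C dV/dt = (3.572×10^-11)(109)(2.70×10^4)(-0.2546) = -2.68×10^-5 A.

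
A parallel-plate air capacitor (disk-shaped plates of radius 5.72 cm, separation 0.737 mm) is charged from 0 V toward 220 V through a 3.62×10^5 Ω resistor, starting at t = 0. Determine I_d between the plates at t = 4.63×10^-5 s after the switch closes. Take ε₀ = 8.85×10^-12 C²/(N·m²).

2.16×10^-4 A

C = ε₀A/d = (8.85×10^-12)(0.01028)/(7.37×10^-4) = 1.234×10^-10 F and τ = RC = 4.467×10^-5 s. I_d in the gap equals the RC charging current.
I_d(t) = (V₀/R) e^(−t/τ) = 6.077×10^-4 · e^(−1.036) = 2.16×10^-4 A.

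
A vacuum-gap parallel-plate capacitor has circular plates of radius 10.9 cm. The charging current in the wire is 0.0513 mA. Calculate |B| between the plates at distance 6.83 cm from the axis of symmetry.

5.90×10^-11 T

No conduction current crosses the gap, so I_d there equals the 5.13×10^-5 A in the leads.
∮B·dl = μ₀ I_d,enc with I_d,enc = I_d r²/R² = 2.014×10^-5 A; so B = μ₀ I_d,enc/(2πr) = 5.90×10^-11 T.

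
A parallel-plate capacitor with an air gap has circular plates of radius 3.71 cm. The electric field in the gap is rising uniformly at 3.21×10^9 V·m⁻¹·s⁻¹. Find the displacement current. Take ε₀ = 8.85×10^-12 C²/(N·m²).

The displacement current is ε₀ times dΦ_E/dt = ε₀ A dE/dt = (8.85×10^-12)(4.324×10^-3)(3.21×10^9) = 1.23×10^-4 A.

1.23×10^-4 A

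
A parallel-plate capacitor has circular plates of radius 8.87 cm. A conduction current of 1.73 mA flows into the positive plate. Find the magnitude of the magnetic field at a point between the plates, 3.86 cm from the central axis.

Between the plates the displacement current equals the wire current: I_d = 1.73 mA = 1.73×10^-3 A.
For r < R the Ampère–Maxwell law gives B(2πr) = μ₀ I_d (r²/R²), so B = μ₀ I_d r/(2πR²) = (4π×10^-7)(1.73×10^-3)(0.0386)/(2π·0.0887²) = 1.70×10^-9 T.

1.70×10^-9 T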